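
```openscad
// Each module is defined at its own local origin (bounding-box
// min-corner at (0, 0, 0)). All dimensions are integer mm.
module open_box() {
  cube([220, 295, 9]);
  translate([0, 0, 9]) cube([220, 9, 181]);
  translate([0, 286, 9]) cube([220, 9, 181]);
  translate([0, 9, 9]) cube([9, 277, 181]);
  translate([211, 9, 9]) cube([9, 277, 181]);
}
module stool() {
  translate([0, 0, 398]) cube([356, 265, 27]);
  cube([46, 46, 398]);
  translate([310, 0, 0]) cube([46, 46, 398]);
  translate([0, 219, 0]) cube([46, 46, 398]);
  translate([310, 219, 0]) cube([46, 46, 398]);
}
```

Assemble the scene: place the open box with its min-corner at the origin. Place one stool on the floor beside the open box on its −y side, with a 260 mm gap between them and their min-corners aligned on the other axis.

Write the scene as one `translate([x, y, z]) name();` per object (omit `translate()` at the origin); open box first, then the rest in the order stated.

open_box();
translate([0, -525, 0]) stool();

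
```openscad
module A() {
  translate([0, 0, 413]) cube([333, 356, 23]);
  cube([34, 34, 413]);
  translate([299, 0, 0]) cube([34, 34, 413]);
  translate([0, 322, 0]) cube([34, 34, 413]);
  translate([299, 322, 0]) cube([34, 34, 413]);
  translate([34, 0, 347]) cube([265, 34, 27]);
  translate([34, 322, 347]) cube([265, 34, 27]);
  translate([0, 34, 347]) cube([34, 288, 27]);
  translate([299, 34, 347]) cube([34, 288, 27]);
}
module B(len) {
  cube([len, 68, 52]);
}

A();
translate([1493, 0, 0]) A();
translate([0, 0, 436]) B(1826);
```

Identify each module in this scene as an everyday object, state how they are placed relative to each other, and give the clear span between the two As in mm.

A is a stool. B is a beam. A beam spans the tops of two stools. The clear span between the two stools is 1160 mm.

Second stool starts at x = 1493; first ends at x = 333; clear span = 1493 − 333 = 1160 mm.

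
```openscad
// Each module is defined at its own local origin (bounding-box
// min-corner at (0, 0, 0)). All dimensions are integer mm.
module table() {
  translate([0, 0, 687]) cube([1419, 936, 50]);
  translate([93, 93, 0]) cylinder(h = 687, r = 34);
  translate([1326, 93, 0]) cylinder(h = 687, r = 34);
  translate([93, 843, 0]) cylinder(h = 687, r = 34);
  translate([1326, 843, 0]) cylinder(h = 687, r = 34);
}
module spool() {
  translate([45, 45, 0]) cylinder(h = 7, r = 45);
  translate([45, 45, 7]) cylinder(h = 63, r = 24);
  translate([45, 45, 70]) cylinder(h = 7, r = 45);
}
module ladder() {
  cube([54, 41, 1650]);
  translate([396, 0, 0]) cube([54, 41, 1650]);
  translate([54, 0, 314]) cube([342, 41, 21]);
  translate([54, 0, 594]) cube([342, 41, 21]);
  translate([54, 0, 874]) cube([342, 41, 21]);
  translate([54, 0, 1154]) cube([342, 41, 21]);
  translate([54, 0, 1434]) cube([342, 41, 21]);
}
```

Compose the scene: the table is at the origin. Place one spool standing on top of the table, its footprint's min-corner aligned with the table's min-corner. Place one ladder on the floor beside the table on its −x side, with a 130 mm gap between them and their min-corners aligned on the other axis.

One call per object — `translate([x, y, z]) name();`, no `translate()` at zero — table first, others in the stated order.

table();
translate([0, 0, 737]) spool();
translate([-580, 0, 0]) ladder();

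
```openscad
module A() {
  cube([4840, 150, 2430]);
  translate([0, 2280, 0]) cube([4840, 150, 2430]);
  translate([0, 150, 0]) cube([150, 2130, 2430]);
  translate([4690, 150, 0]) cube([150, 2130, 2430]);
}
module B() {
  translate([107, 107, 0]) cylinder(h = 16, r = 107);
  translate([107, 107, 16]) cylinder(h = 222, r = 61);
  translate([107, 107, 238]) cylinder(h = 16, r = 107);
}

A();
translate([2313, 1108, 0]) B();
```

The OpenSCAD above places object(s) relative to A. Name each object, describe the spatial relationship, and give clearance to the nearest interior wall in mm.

Clearances: x = 2163, y = 958; minimum 958 mm.

A is a house frame. B is a spool. The spool sits inside the house frame, centred. The clearance to the nearest interior wall is 958 mm.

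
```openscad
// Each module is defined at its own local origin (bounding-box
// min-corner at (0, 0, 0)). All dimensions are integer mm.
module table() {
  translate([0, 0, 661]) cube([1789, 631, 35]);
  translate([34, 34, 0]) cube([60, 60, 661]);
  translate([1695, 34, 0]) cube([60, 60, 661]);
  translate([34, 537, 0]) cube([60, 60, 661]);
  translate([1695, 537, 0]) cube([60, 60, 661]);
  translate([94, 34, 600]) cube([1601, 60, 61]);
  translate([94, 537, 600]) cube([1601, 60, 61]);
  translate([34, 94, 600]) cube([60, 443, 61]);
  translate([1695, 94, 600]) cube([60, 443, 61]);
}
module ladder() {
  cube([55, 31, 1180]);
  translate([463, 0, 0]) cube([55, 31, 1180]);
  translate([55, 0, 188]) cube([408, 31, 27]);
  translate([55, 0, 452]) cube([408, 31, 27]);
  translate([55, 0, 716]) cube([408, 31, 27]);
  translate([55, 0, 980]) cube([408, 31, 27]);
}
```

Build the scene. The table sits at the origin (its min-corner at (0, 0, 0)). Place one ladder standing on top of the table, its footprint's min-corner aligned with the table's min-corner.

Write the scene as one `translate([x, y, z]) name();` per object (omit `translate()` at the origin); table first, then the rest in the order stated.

table();
translate([0, 0, 696]) ladder();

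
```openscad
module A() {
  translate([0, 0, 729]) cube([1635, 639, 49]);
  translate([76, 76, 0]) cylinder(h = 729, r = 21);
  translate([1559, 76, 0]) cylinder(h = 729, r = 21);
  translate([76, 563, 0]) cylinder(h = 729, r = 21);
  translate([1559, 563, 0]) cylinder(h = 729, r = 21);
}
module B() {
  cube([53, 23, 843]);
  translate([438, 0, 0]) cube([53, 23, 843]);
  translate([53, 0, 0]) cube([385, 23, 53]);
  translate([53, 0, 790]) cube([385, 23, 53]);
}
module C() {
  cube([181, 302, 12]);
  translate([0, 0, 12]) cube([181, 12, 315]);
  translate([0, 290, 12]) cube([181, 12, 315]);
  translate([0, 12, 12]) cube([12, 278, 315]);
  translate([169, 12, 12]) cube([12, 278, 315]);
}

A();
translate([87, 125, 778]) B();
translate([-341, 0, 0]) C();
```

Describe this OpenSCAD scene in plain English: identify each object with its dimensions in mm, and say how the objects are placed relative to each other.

A is a table with a 1635×639 mm rectangular top, 49 mm thick, top surface at z = 778 mm, supported by four round legs of 42 mm diameter, each leg's bounding box inset 55 mm from the nearest pair of top edges, running from the floor.

B is a rectangular picture frame lying in the x–z plane (depth along y). The opening is 385 mm wide (x) by 737 mm tall (z), surrounded by a border 53 mm wide on all four sides. The frame is 23 mm deep and is made of two full-height vertical stiles with two horizontal rails fitted between them.

C is an open-topped rectangular box: outside dimensions 181×302×327 mm, with a uniform wall and base thickness of 12 mm. The base is a full 181×302 slab on the floor; four walls sit on top of the base. The front and back walls (the −y and +y sides) span the full width; the two side walls fit between them.

The picture frame is on top of the table. The open box is on the floor beside the table on its −x side.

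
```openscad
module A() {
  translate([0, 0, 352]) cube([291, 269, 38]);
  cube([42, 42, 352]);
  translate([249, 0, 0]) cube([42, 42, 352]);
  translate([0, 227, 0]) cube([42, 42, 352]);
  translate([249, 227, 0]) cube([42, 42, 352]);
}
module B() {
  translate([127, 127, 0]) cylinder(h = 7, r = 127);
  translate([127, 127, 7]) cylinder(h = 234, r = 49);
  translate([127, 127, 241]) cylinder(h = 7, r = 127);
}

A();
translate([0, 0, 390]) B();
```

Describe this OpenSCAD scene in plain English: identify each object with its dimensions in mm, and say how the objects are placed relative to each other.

A is a simple wooden stool: a rectangular seat 291 mm (x) by 269 mm (y), 38 mm thick, top face at z = 390 mm, on four square legs, each 42×42 mm in cross-section. The legs rest on z = 0, each flush with a corner of the seat.

B is a spool: two coaxial disc flanges of radius 127 mm and thickness 7 mm, joined by a core cylinder of radius 49 mm and height 234 mm. The lower flange rests on z = 0 and the three cylinders share a vertical axis.

The spool is on top of the stool.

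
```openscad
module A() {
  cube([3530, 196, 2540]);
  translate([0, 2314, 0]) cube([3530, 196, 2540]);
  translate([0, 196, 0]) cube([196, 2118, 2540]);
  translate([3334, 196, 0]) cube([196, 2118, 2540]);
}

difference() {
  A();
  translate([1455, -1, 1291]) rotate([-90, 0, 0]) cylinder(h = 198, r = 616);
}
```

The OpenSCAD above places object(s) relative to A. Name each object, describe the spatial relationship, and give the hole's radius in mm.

The subtracted cylinder has r = 616 mm.

A is a house frame. The house frame has a circular hole through its front wall. The hole's radius is 616 mm.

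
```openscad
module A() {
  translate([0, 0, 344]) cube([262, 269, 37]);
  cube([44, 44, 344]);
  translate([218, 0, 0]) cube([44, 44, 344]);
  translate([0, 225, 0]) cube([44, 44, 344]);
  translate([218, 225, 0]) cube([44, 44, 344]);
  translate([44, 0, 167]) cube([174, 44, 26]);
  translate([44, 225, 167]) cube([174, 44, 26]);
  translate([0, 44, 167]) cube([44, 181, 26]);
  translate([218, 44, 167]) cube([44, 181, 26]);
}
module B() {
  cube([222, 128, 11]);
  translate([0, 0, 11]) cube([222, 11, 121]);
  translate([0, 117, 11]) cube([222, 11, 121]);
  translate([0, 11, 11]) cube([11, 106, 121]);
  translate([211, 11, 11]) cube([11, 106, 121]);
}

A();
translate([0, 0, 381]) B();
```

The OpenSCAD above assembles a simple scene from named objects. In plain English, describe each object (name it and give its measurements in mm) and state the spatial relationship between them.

A is a four-legged stool. The seat is 262×269 mm, 37 mm thick, top at z = 381 mm. It stands on four square legs, each 44×44 mm in cross-section, from z = 0 to the seat underside, each flush with a corner of the seat. Four stretchers, 44 mm wide and 26 mm tall, connect adjacent legs with their undersides at z = 167 mm, each running between the inner faces of the legs it joins and aligned with the legs' outer faces on the other axis.

B is an open storage box with external size 222×128×132 mm and wall thickness 11 mm (the base is also 11 mm thick). The base covers the whole footprint; the four walls stand on the base, with the y-facing walls full-width and the x-facing walls fitting between their inner faces.

The open box is on top of the stool.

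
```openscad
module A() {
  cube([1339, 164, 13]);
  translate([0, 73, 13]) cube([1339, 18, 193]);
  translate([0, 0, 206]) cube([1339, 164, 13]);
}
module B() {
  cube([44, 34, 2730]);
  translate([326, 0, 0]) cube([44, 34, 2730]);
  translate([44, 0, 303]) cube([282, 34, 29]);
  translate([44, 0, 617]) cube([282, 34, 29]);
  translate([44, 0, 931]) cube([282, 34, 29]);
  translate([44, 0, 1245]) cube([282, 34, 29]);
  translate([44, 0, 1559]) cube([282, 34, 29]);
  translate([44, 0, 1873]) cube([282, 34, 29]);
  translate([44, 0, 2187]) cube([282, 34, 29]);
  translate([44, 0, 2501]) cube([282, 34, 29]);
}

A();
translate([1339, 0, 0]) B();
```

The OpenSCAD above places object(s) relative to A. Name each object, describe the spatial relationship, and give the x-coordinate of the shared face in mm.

The I-beam's +x face and the ladder's −x face are both at x = 1339 mm.

A is an I-beam. B is a ladder. The ladder is against the I-beam's +x side, with their −y faces flush. The x-coordinate of the shared face is 1339 mm.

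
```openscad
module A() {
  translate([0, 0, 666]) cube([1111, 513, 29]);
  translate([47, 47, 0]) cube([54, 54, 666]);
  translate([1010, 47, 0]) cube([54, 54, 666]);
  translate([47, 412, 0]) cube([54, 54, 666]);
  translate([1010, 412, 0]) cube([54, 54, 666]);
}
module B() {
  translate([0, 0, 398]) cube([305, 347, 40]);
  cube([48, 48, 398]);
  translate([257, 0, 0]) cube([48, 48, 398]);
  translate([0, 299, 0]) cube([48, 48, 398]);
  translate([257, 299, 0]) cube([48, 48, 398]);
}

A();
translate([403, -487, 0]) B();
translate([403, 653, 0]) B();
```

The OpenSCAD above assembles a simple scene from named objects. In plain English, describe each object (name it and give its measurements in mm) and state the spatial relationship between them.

A is a table: top 1111 mm (x) × 513 mm (y), 29 mm thick, upper face at z = 695 mm, on four 54×54 mm square legs, each inset 47 mm from the nearest pair of top edges, running from z = 0 to the bottom of the top.

B is a simple wooden stool: a rectangular seat 305 mm (x) by 347 mm (y), 40 mm thick, top face at z = 438 mm, on four square legs, each 48×48 mm in cross-section. The legs rest on z = 0, each flush with a corner of the seat.

Two stools sit around the table at the −y, +y sides.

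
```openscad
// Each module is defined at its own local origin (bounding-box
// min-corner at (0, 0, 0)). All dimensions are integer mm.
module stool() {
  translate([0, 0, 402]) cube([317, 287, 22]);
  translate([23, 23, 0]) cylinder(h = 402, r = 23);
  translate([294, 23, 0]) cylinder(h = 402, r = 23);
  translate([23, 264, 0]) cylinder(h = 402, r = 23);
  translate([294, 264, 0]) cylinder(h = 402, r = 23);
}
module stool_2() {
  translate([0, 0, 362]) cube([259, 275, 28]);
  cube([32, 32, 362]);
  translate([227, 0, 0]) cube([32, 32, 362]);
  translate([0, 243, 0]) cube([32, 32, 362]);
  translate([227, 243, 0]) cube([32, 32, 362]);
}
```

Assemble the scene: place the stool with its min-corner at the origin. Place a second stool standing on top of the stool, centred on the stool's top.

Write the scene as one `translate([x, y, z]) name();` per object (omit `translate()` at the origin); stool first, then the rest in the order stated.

stool();
translate([29, 6, 424]) stool_2();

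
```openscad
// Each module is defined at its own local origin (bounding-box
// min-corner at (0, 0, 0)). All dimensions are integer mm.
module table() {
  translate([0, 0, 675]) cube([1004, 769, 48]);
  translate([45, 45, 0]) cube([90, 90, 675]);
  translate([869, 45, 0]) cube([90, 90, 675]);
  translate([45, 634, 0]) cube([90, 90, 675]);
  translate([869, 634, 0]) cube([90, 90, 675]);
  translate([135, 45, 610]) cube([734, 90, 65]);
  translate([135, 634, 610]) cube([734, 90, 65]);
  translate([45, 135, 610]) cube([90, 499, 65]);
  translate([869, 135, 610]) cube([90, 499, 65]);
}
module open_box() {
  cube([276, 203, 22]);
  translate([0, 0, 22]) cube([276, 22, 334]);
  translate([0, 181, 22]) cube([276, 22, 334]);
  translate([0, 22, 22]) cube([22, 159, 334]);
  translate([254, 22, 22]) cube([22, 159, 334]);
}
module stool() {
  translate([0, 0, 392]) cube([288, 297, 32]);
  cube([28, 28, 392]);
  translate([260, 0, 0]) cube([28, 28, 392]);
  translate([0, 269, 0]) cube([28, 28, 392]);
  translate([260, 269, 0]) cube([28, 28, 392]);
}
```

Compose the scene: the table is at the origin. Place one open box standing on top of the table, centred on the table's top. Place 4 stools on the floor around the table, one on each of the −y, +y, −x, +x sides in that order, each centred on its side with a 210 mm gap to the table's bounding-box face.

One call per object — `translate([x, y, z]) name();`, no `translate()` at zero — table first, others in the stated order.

table();
translate([364, 283, 723]) open_box();
translate([358, -507, 0]) stool();
translate([358, 979, 0]) stool();
translate([-498, 236, 0]) stool();
translate([1214, 236, 0]) stool();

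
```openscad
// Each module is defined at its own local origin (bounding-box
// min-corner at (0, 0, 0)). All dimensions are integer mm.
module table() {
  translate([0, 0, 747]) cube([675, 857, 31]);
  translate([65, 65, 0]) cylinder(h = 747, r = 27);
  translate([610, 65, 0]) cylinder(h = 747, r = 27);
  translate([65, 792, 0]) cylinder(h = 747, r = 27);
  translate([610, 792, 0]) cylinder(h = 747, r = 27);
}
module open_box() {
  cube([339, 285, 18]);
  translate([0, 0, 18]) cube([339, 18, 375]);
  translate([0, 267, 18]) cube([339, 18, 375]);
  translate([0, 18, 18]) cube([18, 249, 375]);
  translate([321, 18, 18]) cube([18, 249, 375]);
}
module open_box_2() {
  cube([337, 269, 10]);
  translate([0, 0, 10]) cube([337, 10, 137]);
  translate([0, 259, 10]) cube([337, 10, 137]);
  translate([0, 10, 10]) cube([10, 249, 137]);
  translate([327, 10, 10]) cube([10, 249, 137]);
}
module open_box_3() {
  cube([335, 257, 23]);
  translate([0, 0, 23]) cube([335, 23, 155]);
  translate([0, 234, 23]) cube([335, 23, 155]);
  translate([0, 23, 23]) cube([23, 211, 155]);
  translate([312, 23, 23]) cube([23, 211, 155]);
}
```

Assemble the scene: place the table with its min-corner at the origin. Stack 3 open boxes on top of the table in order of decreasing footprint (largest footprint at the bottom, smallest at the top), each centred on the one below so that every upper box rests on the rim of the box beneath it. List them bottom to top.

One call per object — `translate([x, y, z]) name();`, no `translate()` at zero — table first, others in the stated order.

table();
translate([168, 286, 778]) open_box();
translate([169, 294, 1171]) open_box_2();
translate([170, 300, 1318]) open_box_3();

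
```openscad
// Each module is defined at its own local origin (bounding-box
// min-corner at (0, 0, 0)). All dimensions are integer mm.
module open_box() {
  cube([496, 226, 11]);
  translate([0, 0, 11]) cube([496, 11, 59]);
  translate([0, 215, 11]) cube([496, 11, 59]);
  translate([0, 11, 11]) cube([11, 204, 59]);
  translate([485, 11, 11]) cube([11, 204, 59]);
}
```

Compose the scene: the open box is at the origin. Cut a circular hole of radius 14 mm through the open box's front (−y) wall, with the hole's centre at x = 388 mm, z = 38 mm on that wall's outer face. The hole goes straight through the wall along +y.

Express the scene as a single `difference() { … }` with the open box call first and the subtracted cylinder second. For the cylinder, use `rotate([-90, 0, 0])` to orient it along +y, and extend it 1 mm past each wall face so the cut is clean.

difference() {
  open_box();
  translate([388, -1, 38]) rotate([-90, 0, 0]) cylinder(h = 13, r = 14);
}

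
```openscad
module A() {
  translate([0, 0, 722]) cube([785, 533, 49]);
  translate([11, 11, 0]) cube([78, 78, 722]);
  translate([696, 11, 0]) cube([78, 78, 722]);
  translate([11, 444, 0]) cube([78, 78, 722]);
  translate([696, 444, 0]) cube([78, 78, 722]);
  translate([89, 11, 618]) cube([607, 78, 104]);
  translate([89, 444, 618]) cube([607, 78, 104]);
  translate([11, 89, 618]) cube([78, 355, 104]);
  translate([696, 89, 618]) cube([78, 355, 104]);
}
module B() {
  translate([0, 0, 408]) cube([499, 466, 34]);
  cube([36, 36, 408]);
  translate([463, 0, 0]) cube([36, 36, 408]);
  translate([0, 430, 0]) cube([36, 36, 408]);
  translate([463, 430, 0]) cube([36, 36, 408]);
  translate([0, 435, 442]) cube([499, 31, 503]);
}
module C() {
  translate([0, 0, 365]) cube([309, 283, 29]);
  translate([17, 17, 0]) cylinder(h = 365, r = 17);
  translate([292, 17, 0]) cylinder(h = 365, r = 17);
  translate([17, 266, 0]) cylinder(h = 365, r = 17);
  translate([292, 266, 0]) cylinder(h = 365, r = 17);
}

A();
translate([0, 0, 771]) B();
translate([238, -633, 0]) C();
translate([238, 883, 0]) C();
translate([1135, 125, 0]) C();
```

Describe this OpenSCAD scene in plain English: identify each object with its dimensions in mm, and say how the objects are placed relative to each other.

A is a table: top 785 mm (x) × 533 mm (y), 49 mm thick, upper face at z = 771 mm, on four 78×78 mm square legs, each inset 11 mm from the nearest pair of top edges, running from z = 0 to the bottom of the top. Four apron rails, 78 mm thick and 104 mm tall, run between adjacent legs with their top edges flush with the underside of the top and their outer faces flush with the legs' outer faces.

B is a chair. The seat is a 499×466×34 mm slab with its top at z = 442 mm, on four 36×36 mm corner legs (flush with the seat edges, standing on z = 0). A flat backrest 31 mm thick, 503 mm tall, spans the full seat width and rises from the seat top along its +y edge, rear face flush with the rear of the seat.

C is a four-legged stool. The seat is a 309×283×29 mm slab whose top surface is at z = 394 mm; four round legs, each 34 mm in diameter, run from the floor (z = 0) to the underside of the seat, each leg's axis is inset half a diameter from the nearest pair of seat edges (so the leg's bounding box is flush with the corner).

The chair is on top of the table. Three stools sit around the table at the −y, +y, +x sides.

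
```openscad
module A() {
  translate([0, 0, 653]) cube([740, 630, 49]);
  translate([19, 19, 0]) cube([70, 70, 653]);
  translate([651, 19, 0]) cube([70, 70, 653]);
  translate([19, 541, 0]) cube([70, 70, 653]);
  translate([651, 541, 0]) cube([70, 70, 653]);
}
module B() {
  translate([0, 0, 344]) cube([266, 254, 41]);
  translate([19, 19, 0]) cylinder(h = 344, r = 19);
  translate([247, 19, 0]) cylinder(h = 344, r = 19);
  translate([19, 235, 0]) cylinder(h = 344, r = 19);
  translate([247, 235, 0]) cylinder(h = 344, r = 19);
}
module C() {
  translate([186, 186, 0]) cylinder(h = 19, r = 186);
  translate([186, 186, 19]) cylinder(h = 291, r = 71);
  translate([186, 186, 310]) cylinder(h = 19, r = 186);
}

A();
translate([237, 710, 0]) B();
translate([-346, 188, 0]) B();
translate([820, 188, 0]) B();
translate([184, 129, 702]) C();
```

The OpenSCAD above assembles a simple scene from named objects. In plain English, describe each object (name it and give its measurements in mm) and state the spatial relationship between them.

A is a table: top 740 mm (x) × 630 mm (y), 49 mm thick, upper face at z = 702 mm, on four 70×70 mm square legs, each inset 19 mm from the nearest pair of top edges, running from z = 0 to the bottom of the top.

B is a four-legged stool. The seat is a 266×254×41 mm slab whose top surface is at z = 385 mm; four round legs, each 38 mm in diameter, run from the floor (z = 0) to the underside of the seat, each leg's axis is inset half a diameter from the nearest pair of seat edges (so the leg's bounding box is flush with the corner).

C is a spool: two coaxial disc flanges of radius 186 mm and thickness 19 mm, joined by a core cylinder of radius 71 mm and height 291 mm. The lower flange rests on z = 0 and the three cylinders share a vertical axis.

Three stools sit around the table at the +y, −x, +x sides. The spool is on top of the table, centred.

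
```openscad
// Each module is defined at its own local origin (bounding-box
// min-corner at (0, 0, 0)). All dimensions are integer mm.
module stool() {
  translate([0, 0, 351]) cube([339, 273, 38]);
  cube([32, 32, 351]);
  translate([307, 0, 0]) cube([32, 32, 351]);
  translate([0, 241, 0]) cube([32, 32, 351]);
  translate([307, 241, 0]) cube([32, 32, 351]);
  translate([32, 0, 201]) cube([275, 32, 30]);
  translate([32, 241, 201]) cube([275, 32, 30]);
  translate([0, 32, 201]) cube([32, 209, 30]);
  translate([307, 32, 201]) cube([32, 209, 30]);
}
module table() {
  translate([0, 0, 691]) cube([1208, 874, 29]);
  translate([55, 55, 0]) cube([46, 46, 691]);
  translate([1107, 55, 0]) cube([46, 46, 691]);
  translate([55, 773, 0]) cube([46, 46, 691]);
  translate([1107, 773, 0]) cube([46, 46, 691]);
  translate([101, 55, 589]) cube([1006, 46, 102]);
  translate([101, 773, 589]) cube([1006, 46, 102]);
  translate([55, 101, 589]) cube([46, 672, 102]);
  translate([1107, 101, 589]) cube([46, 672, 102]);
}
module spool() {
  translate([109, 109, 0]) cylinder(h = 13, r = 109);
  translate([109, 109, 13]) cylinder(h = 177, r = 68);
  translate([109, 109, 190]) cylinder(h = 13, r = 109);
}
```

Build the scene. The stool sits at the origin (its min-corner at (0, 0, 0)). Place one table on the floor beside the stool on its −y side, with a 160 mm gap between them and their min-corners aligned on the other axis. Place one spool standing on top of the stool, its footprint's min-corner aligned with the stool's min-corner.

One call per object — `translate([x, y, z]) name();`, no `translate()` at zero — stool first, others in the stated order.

stool();
translate([0, -1034, 0]) table();
translate([0, 0, 389]) spool();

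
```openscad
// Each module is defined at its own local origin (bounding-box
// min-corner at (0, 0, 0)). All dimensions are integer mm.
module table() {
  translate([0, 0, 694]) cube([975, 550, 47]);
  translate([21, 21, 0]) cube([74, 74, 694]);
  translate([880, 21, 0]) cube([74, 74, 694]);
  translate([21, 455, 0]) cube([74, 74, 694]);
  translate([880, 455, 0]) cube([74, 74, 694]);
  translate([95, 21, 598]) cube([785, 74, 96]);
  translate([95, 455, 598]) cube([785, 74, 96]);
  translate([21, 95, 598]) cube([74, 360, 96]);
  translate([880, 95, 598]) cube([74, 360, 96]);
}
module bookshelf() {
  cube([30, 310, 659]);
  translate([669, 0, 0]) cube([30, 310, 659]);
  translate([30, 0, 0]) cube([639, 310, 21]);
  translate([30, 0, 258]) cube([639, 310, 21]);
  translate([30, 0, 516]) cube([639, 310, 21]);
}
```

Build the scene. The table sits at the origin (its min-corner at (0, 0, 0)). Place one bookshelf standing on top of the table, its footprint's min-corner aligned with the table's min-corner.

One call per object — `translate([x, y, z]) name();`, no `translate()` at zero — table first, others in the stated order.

table();
translate([0, 0, 741]) bookshelf();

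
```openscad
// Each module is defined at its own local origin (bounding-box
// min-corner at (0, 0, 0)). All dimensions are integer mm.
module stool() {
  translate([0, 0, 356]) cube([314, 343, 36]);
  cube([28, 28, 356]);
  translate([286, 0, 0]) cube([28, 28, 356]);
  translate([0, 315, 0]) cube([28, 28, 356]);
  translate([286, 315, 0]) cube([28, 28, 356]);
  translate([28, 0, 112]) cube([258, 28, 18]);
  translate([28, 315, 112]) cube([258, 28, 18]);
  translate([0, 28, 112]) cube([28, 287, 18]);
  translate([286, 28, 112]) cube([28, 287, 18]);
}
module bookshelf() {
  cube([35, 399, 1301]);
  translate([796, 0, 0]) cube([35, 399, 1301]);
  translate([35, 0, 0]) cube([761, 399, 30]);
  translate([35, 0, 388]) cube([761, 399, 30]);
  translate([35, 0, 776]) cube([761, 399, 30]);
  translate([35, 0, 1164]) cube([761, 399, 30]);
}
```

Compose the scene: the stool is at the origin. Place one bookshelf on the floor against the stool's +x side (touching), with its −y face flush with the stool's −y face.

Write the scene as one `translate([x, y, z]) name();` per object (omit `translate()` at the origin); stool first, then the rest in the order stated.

stool();
translate([314, 0, 0]) bookshelf();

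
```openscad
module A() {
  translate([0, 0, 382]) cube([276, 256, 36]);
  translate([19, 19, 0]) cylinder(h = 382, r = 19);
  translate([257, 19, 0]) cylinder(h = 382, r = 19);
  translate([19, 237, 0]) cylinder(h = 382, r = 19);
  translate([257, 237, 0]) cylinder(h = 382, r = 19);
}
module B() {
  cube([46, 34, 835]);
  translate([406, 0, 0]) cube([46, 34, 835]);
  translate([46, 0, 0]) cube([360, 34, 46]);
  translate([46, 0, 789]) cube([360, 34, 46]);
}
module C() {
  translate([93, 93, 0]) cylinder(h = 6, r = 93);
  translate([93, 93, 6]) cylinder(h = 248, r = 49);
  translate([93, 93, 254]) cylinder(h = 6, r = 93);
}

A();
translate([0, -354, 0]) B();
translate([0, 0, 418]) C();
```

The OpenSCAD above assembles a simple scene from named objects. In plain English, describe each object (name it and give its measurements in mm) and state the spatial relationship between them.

A is a four-legged stool. The seat is a 276×256×36 mm slab whose top surface is at z = 418 mm; four round legs, each 38 mm in diameter, run from the floor (z = 0) to the underside of the seat, each leg's axis is inset half a diameter from the nearest pair of seat edges (so the leg's bounding box is flush with the corner).

B is a picture frame with a 360×743 mm rectangular opening (x by z) and a uniform 46 mm border on every side. Frame depth is 34 mm along y. It is built from two vertical stiles running the full outside height and two horizontal rails spanning the gap between the stiles.

C is a spool: two coaxial disc flanges of radius 93 mm and thickness 6 mm, joined by a core cylinder of radius 49 mm and height 248 mm. The lower flange rests on z = 0 and the three cylinders share a vertical axis.

The picture frame is on the floor beside the stool on its −y side. The spool is on top of the stool.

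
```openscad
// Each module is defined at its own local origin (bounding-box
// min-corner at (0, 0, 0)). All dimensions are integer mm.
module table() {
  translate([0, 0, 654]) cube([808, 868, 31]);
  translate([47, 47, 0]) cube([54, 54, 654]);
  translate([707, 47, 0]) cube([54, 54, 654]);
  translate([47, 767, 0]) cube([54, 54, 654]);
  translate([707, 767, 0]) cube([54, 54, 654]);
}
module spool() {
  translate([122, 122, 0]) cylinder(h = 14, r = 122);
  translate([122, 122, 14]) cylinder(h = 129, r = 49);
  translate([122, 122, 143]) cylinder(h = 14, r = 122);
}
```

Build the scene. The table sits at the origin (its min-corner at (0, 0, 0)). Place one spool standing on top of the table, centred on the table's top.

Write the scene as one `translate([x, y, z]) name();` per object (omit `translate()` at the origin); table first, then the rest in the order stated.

table();
translate([282, 312, 685]) spool();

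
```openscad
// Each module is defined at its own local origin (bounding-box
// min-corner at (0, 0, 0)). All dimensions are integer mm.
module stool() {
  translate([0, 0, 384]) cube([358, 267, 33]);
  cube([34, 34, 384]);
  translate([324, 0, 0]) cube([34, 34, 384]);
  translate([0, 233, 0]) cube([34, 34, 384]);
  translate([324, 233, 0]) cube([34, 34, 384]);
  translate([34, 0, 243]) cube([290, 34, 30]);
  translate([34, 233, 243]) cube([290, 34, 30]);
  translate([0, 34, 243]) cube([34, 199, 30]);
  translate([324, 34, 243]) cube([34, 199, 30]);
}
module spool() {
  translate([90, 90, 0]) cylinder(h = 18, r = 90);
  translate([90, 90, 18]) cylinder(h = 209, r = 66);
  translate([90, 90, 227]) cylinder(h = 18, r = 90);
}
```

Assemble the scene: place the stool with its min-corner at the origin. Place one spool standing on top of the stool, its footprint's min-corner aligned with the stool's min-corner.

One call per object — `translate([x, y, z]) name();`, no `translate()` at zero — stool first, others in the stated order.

stool();
translate([0, 0, 417]) spool();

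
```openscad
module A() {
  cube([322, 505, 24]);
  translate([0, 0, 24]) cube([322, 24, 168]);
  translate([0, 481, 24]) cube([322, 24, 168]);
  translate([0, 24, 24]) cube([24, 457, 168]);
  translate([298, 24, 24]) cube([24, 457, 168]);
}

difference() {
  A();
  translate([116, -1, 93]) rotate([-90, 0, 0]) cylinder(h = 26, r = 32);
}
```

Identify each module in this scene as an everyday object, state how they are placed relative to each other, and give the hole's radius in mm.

The subtracted cylinder has r = 32 mm.

A is an open box. The open box has a circular hole through its front wall. The hole's radius is 32 mm.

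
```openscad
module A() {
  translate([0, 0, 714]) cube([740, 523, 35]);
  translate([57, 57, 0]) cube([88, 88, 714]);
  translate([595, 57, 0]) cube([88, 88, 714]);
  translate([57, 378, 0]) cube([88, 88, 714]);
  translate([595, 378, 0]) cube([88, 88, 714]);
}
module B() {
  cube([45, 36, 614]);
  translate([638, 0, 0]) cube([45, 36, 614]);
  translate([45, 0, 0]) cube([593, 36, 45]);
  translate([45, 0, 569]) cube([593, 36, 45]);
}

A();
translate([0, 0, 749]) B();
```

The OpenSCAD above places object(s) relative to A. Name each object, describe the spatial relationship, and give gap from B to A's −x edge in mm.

The picture frame's min-x is at 0; the table's min-x is 0; gap = 0 mm.

A is a table. B is a picture frame. The picture frame is on top of the table. The gap from the picture frame to the table's −x edge is 0 mm.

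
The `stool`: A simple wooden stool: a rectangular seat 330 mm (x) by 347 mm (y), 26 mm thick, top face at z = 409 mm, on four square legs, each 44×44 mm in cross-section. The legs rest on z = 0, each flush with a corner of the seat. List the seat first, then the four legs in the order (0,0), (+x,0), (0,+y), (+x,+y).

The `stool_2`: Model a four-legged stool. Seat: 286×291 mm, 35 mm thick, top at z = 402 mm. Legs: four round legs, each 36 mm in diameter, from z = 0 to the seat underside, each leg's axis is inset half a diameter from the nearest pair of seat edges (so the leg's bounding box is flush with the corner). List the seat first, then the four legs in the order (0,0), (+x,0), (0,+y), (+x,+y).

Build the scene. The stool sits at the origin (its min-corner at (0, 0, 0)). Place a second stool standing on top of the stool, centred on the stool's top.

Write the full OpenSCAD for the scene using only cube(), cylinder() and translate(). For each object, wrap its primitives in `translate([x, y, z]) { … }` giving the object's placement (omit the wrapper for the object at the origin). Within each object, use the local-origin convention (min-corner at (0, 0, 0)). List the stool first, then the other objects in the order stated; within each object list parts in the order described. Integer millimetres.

translate([0, 0, 383]) cube([330, 347, 26]);
cube([44, 44, 383]);
translate([286, 0, 0]) cube([44, 44, 383]);
translate([0, 303, 0]) cube([44, 44, 383]);
translate([286, 303, 0]) cube([44, 44, 383]);
translate([22, 28, 409]) {
  translate([0, 0, 367]) cube([286, 291, 35]);
  translate([18, 18, 0]) cylinder(h = 367, r = 18);
  translate([268, 18, 0]) cylinder(h = 367, r = 18);
  translate([18, 273, 0]) cylinder(h = 367, r = 18);
  translate([268, 273, 0]) cylinder(h = 367, r = 18);
}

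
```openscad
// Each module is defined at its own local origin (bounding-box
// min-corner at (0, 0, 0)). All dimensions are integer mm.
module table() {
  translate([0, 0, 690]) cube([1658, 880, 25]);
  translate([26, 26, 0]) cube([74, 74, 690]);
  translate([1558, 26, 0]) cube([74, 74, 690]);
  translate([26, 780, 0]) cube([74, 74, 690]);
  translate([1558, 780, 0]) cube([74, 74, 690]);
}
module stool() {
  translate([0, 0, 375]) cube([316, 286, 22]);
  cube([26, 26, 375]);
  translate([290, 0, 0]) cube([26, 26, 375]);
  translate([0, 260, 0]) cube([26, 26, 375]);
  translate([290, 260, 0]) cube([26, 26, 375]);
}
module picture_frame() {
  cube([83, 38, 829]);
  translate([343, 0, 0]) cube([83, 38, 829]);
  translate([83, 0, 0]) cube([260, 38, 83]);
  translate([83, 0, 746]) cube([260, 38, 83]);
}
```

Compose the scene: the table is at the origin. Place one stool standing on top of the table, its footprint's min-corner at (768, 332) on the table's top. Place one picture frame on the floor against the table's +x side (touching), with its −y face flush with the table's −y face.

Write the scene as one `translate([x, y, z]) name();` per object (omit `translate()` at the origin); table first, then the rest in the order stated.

table();
translate([768, 332, 715]) stool();
translate([1658, 0, 0]) picture_frame();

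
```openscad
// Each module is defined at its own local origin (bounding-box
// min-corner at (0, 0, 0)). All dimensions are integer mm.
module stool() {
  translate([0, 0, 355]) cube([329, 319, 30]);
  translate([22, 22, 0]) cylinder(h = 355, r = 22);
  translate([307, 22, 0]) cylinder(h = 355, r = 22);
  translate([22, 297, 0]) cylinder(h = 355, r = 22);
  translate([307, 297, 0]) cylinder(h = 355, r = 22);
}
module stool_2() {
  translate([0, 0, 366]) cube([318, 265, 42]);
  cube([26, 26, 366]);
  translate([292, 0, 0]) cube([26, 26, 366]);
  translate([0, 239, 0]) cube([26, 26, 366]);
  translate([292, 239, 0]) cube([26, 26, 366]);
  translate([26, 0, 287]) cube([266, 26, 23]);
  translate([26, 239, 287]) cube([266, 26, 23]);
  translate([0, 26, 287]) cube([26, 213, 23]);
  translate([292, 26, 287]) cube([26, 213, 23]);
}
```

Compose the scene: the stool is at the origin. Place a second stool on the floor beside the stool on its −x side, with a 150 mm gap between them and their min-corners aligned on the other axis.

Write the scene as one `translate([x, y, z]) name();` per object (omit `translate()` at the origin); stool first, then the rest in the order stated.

stool();
translate([-468, 0, 0]) stool_2();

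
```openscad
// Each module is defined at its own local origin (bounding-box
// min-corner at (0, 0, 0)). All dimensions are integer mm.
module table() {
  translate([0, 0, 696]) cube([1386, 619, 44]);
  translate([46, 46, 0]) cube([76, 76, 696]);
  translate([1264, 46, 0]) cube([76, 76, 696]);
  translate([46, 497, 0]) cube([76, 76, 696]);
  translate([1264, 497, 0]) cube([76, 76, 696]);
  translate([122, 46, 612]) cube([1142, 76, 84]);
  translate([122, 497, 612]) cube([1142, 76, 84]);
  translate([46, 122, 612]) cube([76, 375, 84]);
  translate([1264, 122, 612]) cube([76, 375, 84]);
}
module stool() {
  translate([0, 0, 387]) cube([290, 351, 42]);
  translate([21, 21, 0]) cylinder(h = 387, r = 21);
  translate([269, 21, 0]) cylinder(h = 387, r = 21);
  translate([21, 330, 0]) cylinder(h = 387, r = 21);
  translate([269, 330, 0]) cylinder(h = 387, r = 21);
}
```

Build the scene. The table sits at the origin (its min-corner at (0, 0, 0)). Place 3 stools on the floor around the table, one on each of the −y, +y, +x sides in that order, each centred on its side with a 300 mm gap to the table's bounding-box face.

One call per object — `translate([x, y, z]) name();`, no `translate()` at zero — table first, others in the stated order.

table();
translate([548, -651, 0]) stool();
translate([548, 919, 0]) stool();
translate([1686, 134, 0]) stool();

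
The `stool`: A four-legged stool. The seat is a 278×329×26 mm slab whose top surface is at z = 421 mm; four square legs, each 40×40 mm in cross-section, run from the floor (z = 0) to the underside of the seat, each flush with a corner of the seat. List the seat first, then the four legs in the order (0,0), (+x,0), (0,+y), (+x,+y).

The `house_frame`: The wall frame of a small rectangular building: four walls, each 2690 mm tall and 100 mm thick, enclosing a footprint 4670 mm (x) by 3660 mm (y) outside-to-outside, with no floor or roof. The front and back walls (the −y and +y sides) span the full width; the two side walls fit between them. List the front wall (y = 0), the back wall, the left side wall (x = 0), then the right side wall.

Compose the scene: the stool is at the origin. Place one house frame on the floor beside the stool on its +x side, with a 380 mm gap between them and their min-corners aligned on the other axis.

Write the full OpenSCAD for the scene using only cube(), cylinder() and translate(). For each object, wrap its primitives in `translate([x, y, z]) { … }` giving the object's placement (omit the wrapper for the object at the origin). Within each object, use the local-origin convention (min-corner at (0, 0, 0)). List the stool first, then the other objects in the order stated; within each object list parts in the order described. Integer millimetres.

translate([0, 0, 395]) cube([278, 329, 26]);
cube([40, 40, 395]);
translate([238, 0, 0]) cube([40, 40, 395]);
translate([0, 289, 0]) cube([40, 40, 395]);
translate([238, 289, 0]) cube([40, 40, 395]);
translate([658, 0, 0]) {
  cube([4670, 100, 2690]);
  translate([0, 3560, 0]) cube([4670, 100, 2690]);
  translate([0, 100, 0]) cube([100, 3460, 2690]);
  translate([4570, 100, 0]) cube([100, 3460, 2690]);
}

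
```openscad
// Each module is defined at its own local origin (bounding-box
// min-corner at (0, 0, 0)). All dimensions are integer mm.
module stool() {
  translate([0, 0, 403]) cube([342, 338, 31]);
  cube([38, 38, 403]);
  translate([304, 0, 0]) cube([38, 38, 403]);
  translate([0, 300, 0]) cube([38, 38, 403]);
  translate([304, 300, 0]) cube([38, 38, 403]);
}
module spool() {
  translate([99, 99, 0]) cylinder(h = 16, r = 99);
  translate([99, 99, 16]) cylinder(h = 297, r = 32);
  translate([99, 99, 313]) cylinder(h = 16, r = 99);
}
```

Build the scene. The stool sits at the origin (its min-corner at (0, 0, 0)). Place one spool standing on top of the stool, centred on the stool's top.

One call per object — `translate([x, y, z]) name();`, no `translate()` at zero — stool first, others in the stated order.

stool();
translate([72, 70, 434]) spool();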